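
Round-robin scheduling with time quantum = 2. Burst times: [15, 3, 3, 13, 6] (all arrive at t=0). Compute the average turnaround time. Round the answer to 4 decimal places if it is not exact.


Time quantum = 2
Execution trace:
  J1 runs 2 units, time = 2
  J2 runs 2 units, time = 4
  J3 runs 2 units, time = 6
  J4 runs 2 units, time = 8
  J5 runs 2 units, time = 10
  J1 runs 2 units, time = 12
  J2 runs 1 units, time = 13
  J3 runs 1 units, time = 14
  J4 runs 2 units, time = 16
  J5 runs 2 units, time = 18
  J1 runs 2 units, time = 20
  J4 runs 2 units, time = 22
  J5 runs 2 units, time = 24
  J1 runs 2 units, time = 26
  J4 runs 2 units, time = 28
  J1 runs 2 units, time = 30
  J4 runs 2 units, time = 32
  J1 runs 2 units, time = 34
  J4 runs 2 units, time = 36
  J1 runs 2 units, time = 38
  J4 runs 1 units, time = 39
  J1 runs 1 units, time = 40
Finish times: [40, 13, 14, 39, 24]
Average turnaround = 130/5 = 26.0

26.0


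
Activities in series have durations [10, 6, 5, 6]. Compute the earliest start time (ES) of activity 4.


Activity 4 starts after activities 1 through 3 complete.
Predecessor durations: [10, 6, 5]
ES = 10 + 6 + 5 = 21

21


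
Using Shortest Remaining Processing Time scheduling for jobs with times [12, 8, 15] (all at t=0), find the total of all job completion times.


Since all jobs arrive at t=0, SRPT equals SPT ordering.
SPT order: [8, 12, 15]
Completion times:
  Job 1: p=8, C=8
  Job 2: p=12, C=20
  Job 3: p=15, C=35
Total completion time = 8 + 20 + 35 = 63

63


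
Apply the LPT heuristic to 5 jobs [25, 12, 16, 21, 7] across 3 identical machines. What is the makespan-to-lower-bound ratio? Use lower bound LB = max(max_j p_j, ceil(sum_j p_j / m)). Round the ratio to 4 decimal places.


LPT order: [25, 21, 16, 12, 7]
Machine loads after assignment: [25, 28, 28]
LPT makespan = 28
Lower bound = max(max_job, ceil(total/3)) = max(25, 27) = 27
Ratio = 28 / 27 = 1.037

1.037


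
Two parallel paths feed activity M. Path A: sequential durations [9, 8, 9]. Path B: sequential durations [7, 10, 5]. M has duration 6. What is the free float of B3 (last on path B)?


ES(B3) = sum of predecessors on chain B = 17
EF(B3) = ES + duration = 17 + 5 = 22
Successor of B3 is M. ES(M) = max(sum(A), sum(B)) = max(26, 22) = 26
Free float = ES(successor) - EF(current) = 26 - 22 = 4

4


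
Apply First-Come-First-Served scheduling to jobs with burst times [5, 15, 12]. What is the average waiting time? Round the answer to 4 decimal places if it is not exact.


FCFS order (as given): [5, 15, 12]
Waiting times:
  Job 1: wait = 0
  Job 2: wait = 5
  Job 3: wait = 20
Sum of waiting times = 25
Average waiting time = 25/3 = 8.3333

8.3333


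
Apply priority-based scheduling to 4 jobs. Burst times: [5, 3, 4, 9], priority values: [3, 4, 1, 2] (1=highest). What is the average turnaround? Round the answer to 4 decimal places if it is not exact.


Sort by priority (ascending = highest first):
Order: [(1, 4), (2, 9), (3, 5), (4, 3)]
Completion times:
  Priority 1, burst=4, C=4
  Priority 2, burst=9, C=13
  Priority 3, burst=5, C=18
  Priority 4, burst=3, C=21
Average turnaround = 56/4 = 14.0

14.0


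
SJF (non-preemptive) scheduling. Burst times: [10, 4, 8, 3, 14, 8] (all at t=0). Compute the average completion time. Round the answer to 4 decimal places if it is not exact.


SJF order (ascending): [3, 4, 8, 8, 10, 14]
Completion times:
  Job 1: burst=3, C=3
  Job 2: burst=4, C=7
  Job 3: burst=8, C=15
  Job 4: burst=8, C=23
  Job 5: burst=10, C=33
  Job 6: burst=14, C=47
Average completion = 128/6 = 21.3333

21.3333


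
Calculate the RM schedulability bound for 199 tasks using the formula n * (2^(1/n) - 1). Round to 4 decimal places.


Compute 2^(1/199) = 1.0034892249
Subtract 1: 1.0034892249 - 1 = 0.0034892249
Multiply by n: 199 * 0.0034892249 = 0.6943557551
Round to 4 dp: 0.6944

0.6944


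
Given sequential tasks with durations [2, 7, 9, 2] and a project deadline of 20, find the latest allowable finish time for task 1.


LF(activity 1) = deadline - sum of successor durations
Successors: activities 2 through 4 with durations [7, 9, 2]
Sum of successor durations = 18
LF = 20 - 18 = 2

2


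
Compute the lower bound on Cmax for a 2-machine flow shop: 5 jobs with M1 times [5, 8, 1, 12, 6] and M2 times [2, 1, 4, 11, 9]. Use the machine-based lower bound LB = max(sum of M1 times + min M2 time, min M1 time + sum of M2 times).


LB1 = sum(M1 times) + min(M2 times) = 32 + 1 = 33
LB2 = min(M1 times) + sum(M2 times) = 1 + 27 = 28
Lower bound = max(LB1, LB2) = max(33, 28) = 33

33


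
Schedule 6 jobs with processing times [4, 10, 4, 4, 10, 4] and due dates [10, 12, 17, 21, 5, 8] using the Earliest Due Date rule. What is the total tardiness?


Sort by due date (EDD order): [(10, 5), (4, 8), (4, 10), (10, 12), (4, 17), (4, 21)]
Compute completion times and tardiness:
  Job 1: p=10, d=5, C=10, tardiness=max(0,10-5)=5
  Job 2: p=4, d=8, C=14, tardiness=max(0,14-8)=6
  Job 3: p=4, d=10, C=18, tardiness=max(0,18-10)=8
  Job 4: p=10, d=12, C=28, tardiness=max(0,28-12)=16
  Job 5: p=4, d=17, C=32, tardiness=max(0,32-17)=15
  Job 6: p=4, d=21, C=36, tardiness=max(0,36-21)=15
Total tardiness = 65

65


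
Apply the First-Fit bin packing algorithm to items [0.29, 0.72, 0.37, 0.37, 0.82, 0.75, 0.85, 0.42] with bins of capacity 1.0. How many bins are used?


Place items sequentially using First-Fit:
  Item 0.29 -> new Bin 1
  Item 0.72 -> new Bin 2
  Item 0.37 -> Bin 1 (now 0.66)
  Item 0.37 -> new Bin 3
  Item 0.82 -> new Bin 4
  Item 0.75 -> new Bin 5
  Item 0.85 -> new Bin 6
  Item 0.42 -> Bin 3 (now 0.79)
Total bins used = 6

6


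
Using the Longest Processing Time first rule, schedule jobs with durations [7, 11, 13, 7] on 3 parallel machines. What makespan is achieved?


Sort jobs in decreasing order (LPT): [13, 11, 7, 7]
Assign each job to the least loaded machine:
  Machine 1: jobs [13], load = 13
  Machine 2: jobs [11], load = 11
  Machine 3: jobs [7, 7], load = 14
Makespan = max load = 14

14


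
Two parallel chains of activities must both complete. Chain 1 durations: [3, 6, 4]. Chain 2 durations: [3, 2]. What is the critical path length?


Path A total = 3 + 6 + 4 = 13
Path B total = 3 + 2 = 5
Critical path = longest path = max(13, 5) = 13

13


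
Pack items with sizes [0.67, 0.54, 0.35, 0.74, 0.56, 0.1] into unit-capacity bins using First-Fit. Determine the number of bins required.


Place items sequentially using First-Fit:
  Item 0.67 -> new Bin 1
  Item 0.54 -> new Bin 2
  Item 0.35 -> Bin 2 (now 0.89)
  Item 0.74 -> new Bin 3
  Item 0.56 -> new Bin 4
  Item 0.1 -> Bin 1 (now 0.77)
Total bins used = 4

4


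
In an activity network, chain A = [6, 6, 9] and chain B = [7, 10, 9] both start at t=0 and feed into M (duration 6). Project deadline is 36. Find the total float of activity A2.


Forward pass: ES(A2) = sum of predecessors on chain A = 6
EF = ES + duration = 6 + 6 = 12
Backward pass: LF(M) = deadline = 36; LS(M) = 36 - 6 = 30
LF(A2) = LS(M) - sum(successors on chain A) = 30 - 9 = 21
LS = LF - duration = 21 - 6 = 15
Total float = LS - ES = 15 - 6 = 9

9


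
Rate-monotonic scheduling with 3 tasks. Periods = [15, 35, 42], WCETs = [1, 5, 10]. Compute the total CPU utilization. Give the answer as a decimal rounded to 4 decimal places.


Compute individual utilizations (exact fractions):
  Task 1: C/T = 1/15 (approx. 0.0667)
  Task 2: C/T = 5/35 = 1/7 (approx. 0.1429)
  Task 3: C/T = 10/42 = 5/21 (approx. 0.2381)
Total utilization U = 1/15 + 1/7 + 5/21 = 47/105
Rounded to 4 decimal places: U = 0.4476
RM (Liu & Layland) bound for 3 tasks = 0.779763; compare with U = 47/105 (approx. 0.447619)
U <= bound, so schedulable by RM sufficient condition.

0.4476


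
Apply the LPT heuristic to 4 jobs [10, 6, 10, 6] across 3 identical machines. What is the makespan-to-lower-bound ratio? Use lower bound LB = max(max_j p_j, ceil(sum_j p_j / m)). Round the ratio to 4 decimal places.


LPT order: [10, 10, 6, 6]
Machine loads after assignment: [10, 10, 12]
LPT makespan = 12
Lower bound = max(max_job, ceil(total/3)) = max(10, 11) = 11
Ratio = 12 / 11 = 1.0909

1.0909


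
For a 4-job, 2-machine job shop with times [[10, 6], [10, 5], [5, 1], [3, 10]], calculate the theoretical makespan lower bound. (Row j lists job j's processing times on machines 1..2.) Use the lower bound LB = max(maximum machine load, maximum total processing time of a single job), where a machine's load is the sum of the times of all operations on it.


Machine loads:
  Machine 1: 10 + 10 + 5 + 3 = 28
  Machine 2: 6 + 5 + 1 + 10 = 22
Max machine load = 28
Job totals:
  Job 1: 16
  Job 2: 15
  Job 3: 6
  Job 4: 13
Max job total = 16
Lower bound = max(28, 16) = 28

28


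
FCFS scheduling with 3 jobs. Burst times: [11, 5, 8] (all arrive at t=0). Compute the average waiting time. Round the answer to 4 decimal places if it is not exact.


FCFS order (as given): [11, 5, 8]
Waiting times:
  Job 1: wait = 0
  Job 2: wait = 11
  Job 3: wait = 16
Sum of waiting times = 27
Average waiting time = 27/3 = 9.0

9.0


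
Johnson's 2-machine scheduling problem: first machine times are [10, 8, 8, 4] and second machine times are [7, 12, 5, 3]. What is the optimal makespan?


Apply Johnson's rule:
  Group 1 (a <= b): [(2, 8, 12)]
  Group 2 (a > b): [(1, 10, 7), (3, 8, 5), (4, 4, 3)]
Optimal job order: [2, 1, 3, 4]
Schedule:
  Job 2: M1 done at 8, M2 done at 20
  Job 1: M1 done at 18, M2 done at 27
  Job 3: M1 done at 26, M2 done at 32
  Job 4: M1 done at 30, M2 done at 35
Makespan = 35

35


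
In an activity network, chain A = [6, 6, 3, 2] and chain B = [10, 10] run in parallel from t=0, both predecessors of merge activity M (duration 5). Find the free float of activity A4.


ES(A4) = sum of predecessors on chain A = 15
EF(A4) = ES + duration = 15 + 2 = 17
Successor of A4 is M. ES(M) = max(sum(A), sum(B)) = max(17, 20) = 20
Free float = ES(successor) - EF(current) = 20 - 17 = 3

3


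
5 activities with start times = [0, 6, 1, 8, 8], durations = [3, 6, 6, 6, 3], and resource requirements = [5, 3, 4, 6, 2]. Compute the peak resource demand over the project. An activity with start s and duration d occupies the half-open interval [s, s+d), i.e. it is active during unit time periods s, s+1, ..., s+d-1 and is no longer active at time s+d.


Each activity i is active on [start_i, start_i + duration_i).
Compute total resource usage per time slot:
  t=0: active resources = [5], total = 5
  t=1: active resources = [5, 4], total = 9
  t=2: active resources = [5, 4], total = 9
  t=3: active resources = [4], total = 4
  t=4: active resources = [4], total = 4
  t=5: active resources = [4], total = 4
  t=6: active resources = [3, 4], total = 7
  t=7: active resources = [3], total = 3
  t=8: active resources = [3, 6, 2], total = 11
  t=9: active resources = [3, 6, 2], total = 11
  t=10: active resources = [3, 6, 2], total = 11
  t=11: active resources = [3, 6], total = 9
  t=12: active resources = [6], total = 6
  t=13: active resources = [6], total = 6
Peak resource demand = 11

11


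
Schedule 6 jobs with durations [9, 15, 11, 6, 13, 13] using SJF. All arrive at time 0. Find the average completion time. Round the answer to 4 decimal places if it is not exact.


SJF order (ascending): [6, 9, 11, 13, 13, 15]
Completion times:
  Job 1: burst=6, C=6
  Job 2: burst=9, C=15
  Job 3: burst=11, C=26
  Job 4: burst=13, C=39
  Job 5: burst=13, C=52
  Job 6: burst=15, C=67
Average completion = 205/6 = 34.1667

34.1667


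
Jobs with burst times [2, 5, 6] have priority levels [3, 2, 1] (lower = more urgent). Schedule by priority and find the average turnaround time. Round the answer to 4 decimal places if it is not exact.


Sort by priority (ascending = highest first):
Order: [(1, 6), (2, 5), (3, 2)]
Completion times:
  Priority 1, burst=6, C=6
  Priority 2, burst=5, C=11
  Priority 3, burst=2, C=13
Average turnaround = 30/3 = 10.0

10.0


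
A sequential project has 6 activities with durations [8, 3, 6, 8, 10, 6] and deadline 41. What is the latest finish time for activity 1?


LF(activity 1) = deadline - sum of successor durations
Successors: activities 2 through 6 with durations [3, 6, 8, 10, 6]
Sum of successor durations = 33
LF = 41 - 33 = 8

8


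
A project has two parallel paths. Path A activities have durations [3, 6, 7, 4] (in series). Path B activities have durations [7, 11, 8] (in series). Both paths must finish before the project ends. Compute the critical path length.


Path A total = 3 + 6 + 7 + 4 = 20
Path B total = 7 + 11 + 8 = 26
Critical path = longest path = max(20, 26) = 26

26


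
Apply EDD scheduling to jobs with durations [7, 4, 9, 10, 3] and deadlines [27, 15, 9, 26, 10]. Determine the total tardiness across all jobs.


Sort by due date (EDD order): [(9, 9), (3, 10), (4, 15), (10, 26), (7, 27)]
Compute completion times and tardiness:
  Job 1: p=9, d=9, C=9, tardiness=max(0,9-9)=0
  Job 2: p=3, d=10, C=12, tardiness=max(0,12-10)=2
  Job 3: p=4, d=15, C=16, tardiness=max(0,16-15)=1
  Job 4: p=10, d=26, C=26, tardiness=max(0,26-26)=0
  Job 5: p=7, d=27, C=33, tardiness=max(0,33-27)=6
Total tardiness = 9

9


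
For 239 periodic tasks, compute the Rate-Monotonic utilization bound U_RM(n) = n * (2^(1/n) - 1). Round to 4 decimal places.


Compute 2^(1/239) = 1.0029044070
Subtract 1: 1.0029044070 - 1 = 0.0029044070
Multiply by n: 239 * 0.0029044070 = 0.6941532730
Round to 4 dp: 0.6942

0.6942


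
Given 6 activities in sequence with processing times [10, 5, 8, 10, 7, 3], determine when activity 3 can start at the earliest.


Activity 3 starts after activities 1 through 2 complete.
Predecessor durations: [10, 5]
ES = 10 + 5 = 15

15


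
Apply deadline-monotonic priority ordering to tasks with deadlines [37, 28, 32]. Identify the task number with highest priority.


Sort tasks by relative deadline (ascending):
  Task 2: deadline = 28
  Task 3: deadline = 32
  Task 1: deadline = 37
Priority order (highest first): [2, 3, 1]
Highest priority task = 2

2


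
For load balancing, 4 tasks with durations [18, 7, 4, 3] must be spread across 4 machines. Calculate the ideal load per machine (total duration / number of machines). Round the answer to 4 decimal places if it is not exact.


Total processing time = 18 + 7 + 4 + 3 = 32
Number of machines = 4
Ideal balanced load = 32 / 4 = 8.0

8.0


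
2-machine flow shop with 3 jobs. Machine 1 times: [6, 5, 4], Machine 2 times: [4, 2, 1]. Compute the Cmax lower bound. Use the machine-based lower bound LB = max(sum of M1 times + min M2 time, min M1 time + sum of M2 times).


LB1 = sum(M1 times) + min(M2 times) = 15 + 1 = 16
LB2 = min(M1 times) + sum(M2 times) = 4 + 7 = 11
Lower bound = max(LB1, LB2) = max(16, 11) = 16

16


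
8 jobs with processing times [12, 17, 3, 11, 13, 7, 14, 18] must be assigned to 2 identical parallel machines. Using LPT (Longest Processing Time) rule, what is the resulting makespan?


Sort jobs in decreasing order (LPT): [18, 17, 14, 13, 12, 11, 7, 3]
Assign each job to the least loaded machine:
  Machine 1: jobs [18, 13, 12, 3], load = 46
  Machine 2: jobs [17, 14, 11, 7], load = 49
Makespan = max load = 49

49


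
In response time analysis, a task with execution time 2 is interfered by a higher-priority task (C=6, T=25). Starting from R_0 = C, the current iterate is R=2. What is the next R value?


R_next = C + ceil(R_prev / T_hp) * C_hp
ceil(2 / 25) = ceil(0.08) = 1
Interference = 1 * 6 = 6
R_next = 2 + 6 = 8

8


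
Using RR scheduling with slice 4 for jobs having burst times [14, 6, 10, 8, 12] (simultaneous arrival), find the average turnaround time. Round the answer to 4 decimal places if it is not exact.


Time quantum = 4
Execution trace:
  J1 runs 4 units, time = 4
  J2 runs 4 units, time = 8
  J3 runs 4 units, time = 12
  J4 runs 4 units, time = 16
  J5 runs 4 units, time = 20
  J1 runs 4 units, time = 24
  J2 runs 2 units, time = 26
  J3 runs 4 units, time = 30
  J4 runs 4 units, time = 34
  J5 runs 4 units, time = 38
  J1 runs 4 units, time = 42
  J3 runs 2 units, time = 44
  J5 runs 4 units, time = 48
  J1 runs 2 units, time = 50
Finish times: [50, 26, 44, 34, 48]
Average turnaround = 202/5 = 40.4

40.4


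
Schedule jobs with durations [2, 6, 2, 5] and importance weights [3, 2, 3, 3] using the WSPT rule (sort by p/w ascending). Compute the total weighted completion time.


Compute p/w ratios and sort ascending (WSPT): [(2, 3), (2, 3), (5, 3), (6, 2)]
Compute weighted completion times:
  Job (p=2,w=3): C=2, w*C=3*2=6
  Job (p=2,w=3): C=4, w*C=3*4=12
  Job (p=5,w=3): C=9, w*C=3*9=27
  Job (p=6,w=2): C=15, w*C=2*15=30
Total weighted completion time = 75

75


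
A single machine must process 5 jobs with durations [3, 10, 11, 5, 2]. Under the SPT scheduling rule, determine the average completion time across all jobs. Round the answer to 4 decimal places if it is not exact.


Sort jobs by processing time (SPT order): [2, 3, 5, 10, 11]
Compute completion times sequentially:
  Job 1: processing = 2, completes at 2
  Job 2: processing = 3, completes at 5
  Job 3: processing = 5, completes at 10
  Job 4: processing = 10, completes at 20
  Job 5: processing = 11, completes at 31
Sum of completion times = 68
Average completion time = 68/5 = 13.6

13.6


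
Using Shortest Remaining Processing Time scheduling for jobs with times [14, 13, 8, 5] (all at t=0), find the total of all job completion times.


Since all jobs arrive at t=0, SRPT equals SPT ordering.
SPT order: [5, 8, 13, 14]
Completion times:
  Job 1: p=5, C=5
  Job 2: p=8, C=13
  Job 3: p=13, C=26
  Job 4: p=14, C=40
Total completion time = 5 + 13 + 26 + 40 = 84

84


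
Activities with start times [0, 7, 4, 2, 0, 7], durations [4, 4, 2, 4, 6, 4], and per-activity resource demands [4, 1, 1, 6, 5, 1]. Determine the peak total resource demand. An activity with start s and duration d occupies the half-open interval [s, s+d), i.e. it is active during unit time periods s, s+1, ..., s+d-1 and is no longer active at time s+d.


Each activity i is active on [start_i, start_i + duration_i).
Compute total resource usage per time slot:
  t=0: active resources = [4, 5], total = 9
  t=1: active resources = [4, 5], total = 9
  t=2: active resources = [4, 6, 5], total = 15
  t=3: active resources = [4, 6, 5], total = 15
  t=4: active resources = [1, 6, 5], total = 12
  t=5: active resources = [1, 6, 5], total = 12
  t=6: active resources = [], total = 0
  t=7: active resources = [1, 1], total = 2
  t=8: active resources = [1, 1], total = 2
  t=9: active resources = [1, 1], total = 2
  t=10: active resources = [1, 1], total = 2
Peak resource demand = 15

15


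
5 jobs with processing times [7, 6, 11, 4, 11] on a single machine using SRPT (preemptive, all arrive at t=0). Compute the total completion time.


Since all jobs arrive at t=0, SRPT equals SPT ordering.
SPT order: [4, 6, 7, 11, 11]
Completion times:
  Job 1: p=4, C=4
  Job 2: p=6, C=10
  Job 3: p=7, C=17
  Job 4: p=11, C=28
  Job 5: p=11, C=39
Total completion time = 4 + 10 + 17 + 28 + 39 = 98

98


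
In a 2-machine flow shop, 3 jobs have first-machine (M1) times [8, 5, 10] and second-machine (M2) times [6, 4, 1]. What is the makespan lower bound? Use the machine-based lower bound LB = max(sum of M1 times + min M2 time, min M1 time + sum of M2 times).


LB1 = sum(M1 times) + min(M2 times) = 23 + 1 = 24
LB2 = min(M1 times) + sum(M2 times) = 5 + 11 = 16
Lower bound = max(LB1, LB2) = max(24, 16) = 24

24


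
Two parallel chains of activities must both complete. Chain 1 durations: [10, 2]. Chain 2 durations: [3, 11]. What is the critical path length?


Path A total = 10 + 2 = 12
Path B total = 3 + 11 = 14
Critical path = longest path = max(12, 14) = 14

14


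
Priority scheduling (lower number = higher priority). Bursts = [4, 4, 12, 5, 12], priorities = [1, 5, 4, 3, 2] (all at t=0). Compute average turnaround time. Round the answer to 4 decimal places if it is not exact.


Sort by priority (ascending = highest first):
Order: [(1, 4), (2, 12), (3, 5), (4, 12), (5, 4)]
Completion times:
  Priority 1, burst=4, C=4
  Priority 2, burst=12, C=16
  Priority 3, burst=5, C=21
  Priority 4, burst=12, C=33
  Priority 5, burst=4, C=37
Average turnaround = 111/5 = 22.2

22.2


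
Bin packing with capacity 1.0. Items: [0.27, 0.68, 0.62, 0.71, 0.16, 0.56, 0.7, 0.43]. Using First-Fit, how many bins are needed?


Place items sequentially using First-Fit:
  Item 0.27 -> new Bin 1
  Item 0.68 -> Bin 1 (now 0.95)
  Item 0.62 -> new Bin 2
  Item 0.71 -> new Bin 3
  Item 0.16 -> Bin 2 (now 0.78)
  Item 0.56 -> new Bin 4
  Item 0.7 -> new Bin 5
  Item 0.43 -> Bin 4 (now 0.99)
Total bins used = 5

5


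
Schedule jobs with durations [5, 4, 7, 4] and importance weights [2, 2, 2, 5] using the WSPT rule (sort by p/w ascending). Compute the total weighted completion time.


Compute p/w ratios and sort ascending (WSPT): [(4, 5), (4, 2), (5, 2), (7, 2)]
Compute weighted completion times:
  Job (p=4,w=5): C=4, w*C=5*4=20
  Job (p=4,w=2): C=8, w*C=2*8=16
  Job (p=5,w=2): C=13, w*C=2*13=26
  Job (p=7,w=2): C=20, w*C=2*20=40
Total weighted completion time = 102

102


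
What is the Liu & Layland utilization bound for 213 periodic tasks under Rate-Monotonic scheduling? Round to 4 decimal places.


Compute 2^(1/213) = 1.0032595128
Subtract 1: 1.0032595128 - 1 = 0.0032595128
Multiply by n: 213 * 0.0032595128 = 0.6942762264
Round to 4 dp: 0.6943

0.6943


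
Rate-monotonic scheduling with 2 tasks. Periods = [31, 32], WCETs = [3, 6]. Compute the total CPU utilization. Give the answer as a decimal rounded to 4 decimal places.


Compute individual utilizations (exact fractions):
  Task 1: C/T = 3/31 (approx. 0.0968)
  Task 2: C/T = 6/32 = 3/16 (approx. 0.1875)
Total utilization U = 3/31 + 3/16 = 141/496
Rounded to 4 decimal places: U = 0.2843
RM (Liu & Layland) bound for 2 tasks = 0.828427; compare with U = 141/496 (approx. 0.284274)
U <= bound, so schedulable by RM sufficient condition.

0.2843


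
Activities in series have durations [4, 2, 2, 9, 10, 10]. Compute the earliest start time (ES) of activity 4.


Activity 4 starts after activities 1 through 3 complete.
Predecessor durations: [4, 2, 2]
ES = 4 + 2 + 2 = 8

8


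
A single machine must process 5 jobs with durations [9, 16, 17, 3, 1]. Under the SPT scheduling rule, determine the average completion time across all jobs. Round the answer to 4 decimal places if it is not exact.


Sort jobs by processing time (SPT order): [1, 3, 9, 16, 17]
Compute completion times sequentially:
  Job 1: processing = 1, completes at 1
  Job 2: processing = 3, completes at 4
  Job 3: processing = 9, completes at 13
  Job 4: processing = 16, completes at 29
  Job 5: processing = 17, completes at 46
Sum of completion times = 93
Average completion time = 93/5 = 18.6

18.6


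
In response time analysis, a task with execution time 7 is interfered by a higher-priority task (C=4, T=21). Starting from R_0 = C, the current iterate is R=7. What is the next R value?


R_next = C + ceil(R_prev / T_hp) * C_hp
ceil(7 / 21) = ceil(0.3333) = 1
Interference = 1 * 4 = 4
R_next = 7 + 4 = 11

11


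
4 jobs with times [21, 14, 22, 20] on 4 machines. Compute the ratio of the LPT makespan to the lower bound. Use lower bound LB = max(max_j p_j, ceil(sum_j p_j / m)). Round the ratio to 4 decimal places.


LPT order: [22, 21, 20, 14]
Machine loads after assignment: [22, 21, 20, 14]
LPT makespan = 22
Lower bound = max(max_job, ceil(total/4)) = max(22, 20) = 22
Ratio = 22 / 22 = 1.0

1.0


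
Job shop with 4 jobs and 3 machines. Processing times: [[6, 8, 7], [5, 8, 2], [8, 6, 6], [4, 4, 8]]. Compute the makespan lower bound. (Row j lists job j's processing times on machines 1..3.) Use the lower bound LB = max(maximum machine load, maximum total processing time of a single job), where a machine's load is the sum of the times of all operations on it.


Machine loads:
  Machine 1: 6 + 5 + 8 + 4 = 23
  Machine 2: 8 + 8 + 6 + 4 = 26
  Machine 3: 7 + 2 + 6 + 8 = 23
Max machine load = 26
Job totals:
  Job 1: 21
  Job 2: 15
  Job 3: 20
  Job 4: 16
Max job total = 21
Lower bound = max(26, 21) = 26

26


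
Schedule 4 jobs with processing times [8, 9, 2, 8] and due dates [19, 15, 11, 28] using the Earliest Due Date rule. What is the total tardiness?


Sort by due date (EDD order): [(2, 11), (9, 15), (8, 19), (8, 28)]
Compute completion times and tardiness:
  Job 1: p=2, d=11, C=2, tardiness=max(0,2-11)=0
  Job 2: p=9, d=15, C=11, tardiness=max(0,11-15)=0
  Job 3: p=8, d=19, C=19, tardiness=max(0,19-19)=0
  Job 4: p=8, d=28, C=27, tardiness=max(0,27-28)=0
Total tardiness = 0

0


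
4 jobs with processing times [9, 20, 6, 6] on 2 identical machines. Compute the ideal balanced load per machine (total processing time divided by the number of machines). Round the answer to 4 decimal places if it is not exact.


Total processing time = 9 + 20 + 6 + 6 = 41
Number of machines = 2
Ideal balanced load = 41 / 2 = 20.5

20.5


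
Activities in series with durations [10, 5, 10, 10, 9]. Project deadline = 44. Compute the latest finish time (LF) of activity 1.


LF(activity 1) = deadline - sum of successor durations
Successors: activities 2 through 5 with durations [5, 10, 10, 9]
Sum of successor durations = 34
LF = 44 - 34 = 10

10


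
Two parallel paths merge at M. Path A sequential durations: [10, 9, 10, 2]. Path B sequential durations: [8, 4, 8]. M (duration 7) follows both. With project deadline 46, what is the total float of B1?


Forward pass: ES(B1) = sum of predecessors on chain B = 0
EF = ES + duration = 0 + 8 = 8
Backward pass: LF(M) = deadline = 46; LS(M) = 46 - 7 = 39
LF(B1) = LS(M) - sum(successors on chain B) = 39 - 12 = 27
LS = LF - duration = 27 - 8 = 19
Total float = LS - ES = 19 - 0 = 19

19


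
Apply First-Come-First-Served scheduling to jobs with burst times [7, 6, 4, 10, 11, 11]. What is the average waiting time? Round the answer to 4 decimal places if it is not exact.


FCFS order (as given): [7, 6, 4, 10, 11, 11]
Waiting times:
  Job 1: wait = 0
  Job 2: wait = 7
  Job 3: wait = 13
  Job 4: wait = 17
  Job 5: wait = 27
  Job 6: wait = 38
Sum of waiting times = 102
Average waiting time = 102/6 = 17.0

17.0


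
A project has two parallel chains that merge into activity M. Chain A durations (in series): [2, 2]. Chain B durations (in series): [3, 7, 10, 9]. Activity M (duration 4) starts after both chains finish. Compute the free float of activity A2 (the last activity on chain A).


ES(A2) = sum of predecessors on chain A = 2
EF(A2) = ES + duration = 2 + 2 = 4
Successor of A2 is M. ES(M) = max(sum(A), sum(B)) = max(4, 29) = 29
Free float = ES(successor) - EF(current) = 29 - 4 = 25

25


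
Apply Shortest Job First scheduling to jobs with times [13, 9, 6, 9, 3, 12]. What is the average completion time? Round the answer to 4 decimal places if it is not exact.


SJF order (ascending): [3, 6, 9, 9, 12, 13]
Completion times:
  Job 1: burst=3, C=3
  Job 2: burst=6, C=9
  Job 3: burst=9, C=18
  Job 4: burst=9, C=27
  Job 5: burst=12, C=39
  Job 6: burst=13, C=52
Average completion = 148/6 = 24.6667

24.6667


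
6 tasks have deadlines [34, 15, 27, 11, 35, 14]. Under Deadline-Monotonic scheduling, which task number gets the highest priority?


Sort tasks by relative deadline (ascending):
  Task 4: deadline = 11
  Task 6: deadline = 14
  Task 2: deadline = 15
  Task 3: deadline = 27
  Task 1: deadline = 34
  Task 5: deadline = 35
Priority order (highest first): [4, 6, 2, 3, 1, 5]
Highest priority task = 4

4


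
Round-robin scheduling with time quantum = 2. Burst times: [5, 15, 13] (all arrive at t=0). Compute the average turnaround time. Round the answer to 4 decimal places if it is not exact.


Time quantum = 2
Execution trace:
  J1 runs 2 units, time = 2
  J2 runs 2 units, time = 4
  J3 runs 2 units, time = 6
  J1 runs 2 units, time = 8
  J2 runs 2 units, time = 10
  J3 runs 2 units, time = 12
  J1 runs 1 units, time = 13
  J2 runs 2 units, time = 15
  J3 runs 2 units, time = 17
  J2 runs 2 units, time = 19
  J3 runs 2 units, time = 21
  J2 runs 2 units, time = 23
  J3 runs 2 units, time = 25
  J2 runs 2 units, time = 27
  J3 runs 2 units, time = 29
  J2 runs 2 units, time = 31
  J3 runs 1 units, time = 32
  J2 runs 1 units, time = 33
Finish times: [13, 33, 32]
Average turnaround = 78/3 = 26.0

26.0


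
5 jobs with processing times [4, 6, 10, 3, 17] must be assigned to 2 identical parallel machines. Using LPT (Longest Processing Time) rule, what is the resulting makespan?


Sort jobs in decreasing order (LPT): [17, 10, 6, 4, 3]
Assign each job to the least loaded machine:
  Machine 1: jobs [17, 3], load = 20
  Machine 2: jobs [10, 6, 4], load = 20
Makespan = max load = 20

20


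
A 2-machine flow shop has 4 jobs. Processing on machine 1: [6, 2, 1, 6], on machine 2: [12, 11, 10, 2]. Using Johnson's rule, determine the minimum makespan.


Apply Johnson's rule:
  Group 1 (a <= b): [(3, 1, 10), (2, 2, 11), (1, 6, 12)]
  Group 2 (a > b): [(4, 6, 2)]
Optimal job order: [3, 2, 1, 4]
Schedule:
  Job 3: M1 done at 1, M2 done at 11
  Job 2: M1 done at 3, M2 done at 22
  Job 1: M1 done at 9, M2 done at 34
  Job 4: M1 done at 15, M2 done at 36
Makespan = 36

36


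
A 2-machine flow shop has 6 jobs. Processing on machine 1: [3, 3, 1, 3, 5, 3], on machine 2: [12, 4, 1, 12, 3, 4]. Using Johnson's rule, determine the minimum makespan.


Apply Johnson's rule:
  Group 1 (a <= b): [(3, 1, 1), (1, 3, 12), (2, 3, 4), (4, 3, 12), (6, 3, 4)]
  Group 2 (a > b): [(5, 5, 3)]
Optimal job order: [3, 1, 2, 4, 6, 5]
Schedule:
  Job 3: M1 done at 1, M2 done at 2
  Job 1: M1 done at 4, M2 done at 16
  Job 2: M1 done at 7, M2 done at 20
  Job 4: M1 done at 10, M2 done at 32
  Job 6: M1 done at 13, M2 done at 36
  Job 5: M1 done at 18, M2 done at 39
Makespan = 39

39


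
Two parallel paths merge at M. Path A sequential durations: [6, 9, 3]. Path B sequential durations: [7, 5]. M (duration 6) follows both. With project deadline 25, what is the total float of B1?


Forward pass: ES(B1) = sum of predecessors on chain B = 0
EF = ES + duration = 0 + 7 = 7
Backward pass: LF(M) = deadline = 25; LS(M) = 25 - 6 = 19
LF(B1) = LS(M) - sum(successors on chain B) = 19 - 5 = 14
LS = LF - duration = 14 - 7 = 7
Total float = LS - ES = 7 - 0 = 7

7


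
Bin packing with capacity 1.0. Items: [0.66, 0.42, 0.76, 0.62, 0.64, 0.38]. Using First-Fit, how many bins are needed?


Place items sequentially using First-Fit:
  Item 0.66 -> new Bin 1
  Item 0.42 -> new Bin 2
  Item 0.76 -> new Bin 3
  Item 0.62 -> new Bin 4
  Item 0.64 -> new Bin 5
  Item 0.38 -> Bin 2 (now 0.8)
Total bins used = 5

5


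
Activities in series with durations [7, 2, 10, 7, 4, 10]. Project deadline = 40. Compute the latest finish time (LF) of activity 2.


LF(activity 2) = deadline - sum of successor durations
Successors: activities 3 through 6 with durations [10, 7, 4, 10]
Sum of successor durations = 31
LF = 40 - 31 = 9

9


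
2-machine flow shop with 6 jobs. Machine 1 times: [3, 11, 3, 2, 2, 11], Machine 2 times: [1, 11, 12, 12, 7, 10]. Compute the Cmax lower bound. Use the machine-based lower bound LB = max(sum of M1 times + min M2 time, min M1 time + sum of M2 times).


LB1 = sum(M1 times) + min(M2 times) = 32 + 1 = 33
LB2 = min(M1 times) + sum(M2 times) = 2 + 53 = 55
Lower bound = max(LB1, LB2) = max(33, 55) = 55

55


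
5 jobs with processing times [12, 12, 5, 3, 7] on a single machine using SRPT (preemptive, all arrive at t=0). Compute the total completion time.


Since all jobs arrive at t=0, SRPT equals SPT ordering.
SPT order: [3, 5, 7, 12, 12]
Completion times:
  Job 1: p=3, C=3
  Job 2: p=5, C=8
  Job 3: p=7, C=15
  Job 4: p=12, C=27
  Job 5: p=12, C=39
Total completion time = 3 + 8 + 15 + 27 + 39 = 92

92


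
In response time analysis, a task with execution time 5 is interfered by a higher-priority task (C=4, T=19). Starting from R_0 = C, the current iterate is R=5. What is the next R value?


R_next = C + ceil(R_prev / T_hp) * C_hp
ceil(5 / 19) = ceil(0.2632) = 1
Interference = 1 * 4 = 4
R_next = 5 + 4 = 9

9


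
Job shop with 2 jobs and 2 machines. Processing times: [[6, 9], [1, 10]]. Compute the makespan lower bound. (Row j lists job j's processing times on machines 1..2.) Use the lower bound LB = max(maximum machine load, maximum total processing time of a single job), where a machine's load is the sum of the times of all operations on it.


Machine loads:
  Machine 1: 6 + 1 = 7
  Machine 2: 9 + 10 = 19
Max machine load = 19
Job totals:
  Job 1: 15
  Job 2: 11
Max job total = 15
Lower bound = max(19, 15) = 19

19


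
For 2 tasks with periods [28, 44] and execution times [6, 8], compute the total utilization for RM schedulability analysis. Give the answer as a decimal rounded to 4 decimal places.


Compute individual utilizations (exact fractions):
  Task 1: C/T = 6/28 = 3/14 (approx. 0.2143)
  Task 2: C/T = 8/44 = 2/11 (approx. 0.1818)
Total utilization U = 3/14 + 2/11 = 61/154
Rounded to 4 decimal places: U = 0.3961
RM (Liu & Layland) bound for 2 tasks = 0.828427; compare with U = 61/154 (approx. 0.396104)
U <= bound, so schedulable by RM sufficient condition.

0.3961


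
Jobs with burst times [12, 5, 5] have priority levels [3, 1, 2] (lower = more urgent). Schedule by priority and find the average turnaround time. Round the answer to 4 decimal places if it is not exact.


Sort by priority (ascending = highest first):
Order: [(1, 5), (2, 5), (3, 12)]
Completion times:
  Priority 1, burst=5, C=5
  Priority 2, burst=5, C=10
  Priority 3, burst=12, C=22
Average turnaround = 37/3 = 12.3333

12.3333


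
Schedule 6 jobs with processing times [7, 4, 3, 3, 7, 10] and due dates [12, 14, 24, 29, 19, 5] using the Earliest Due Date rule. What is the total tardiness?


Sort by due date (EDD order): [(10, 5), (7, 12), (4, 14), (7, 19), (3, 24), (3, 29)]
Compute completion times and tardiness:
  Job 1: p=10, d=5, C=10, tardiness=max(0,10-5)=5
  Job 2: p=7, d=12, C=17, tardiness=max(0,17-12)=5
  Job 3: p=4, d=14, C=21, tardiness=max(0,21-14)=7
  Job 4: p=7, d=19, C=28, tardiness=max(0,28-19)=9
  Job 5: p=3, d=24, C=31, tardiness=max(0,31-24)=7
  Job 6: p=3, d=29, C=34, tardiness=max(0,34-29)=5
Total tardiness = 38

38


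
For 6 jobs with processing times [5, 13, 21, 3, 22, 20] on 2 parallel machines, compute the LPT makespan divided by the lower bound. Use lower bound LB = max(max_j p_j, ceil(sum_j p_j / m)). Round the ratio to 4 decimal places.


LPT order: [22, 21, 20, 13, 5, 3]
Machine loads after assignment: [43, 41]
LPT makespan = 43
Lower bound = max(max_job, ceil(total/2)) = max(22, 42) = 42
Ratio = 43 / 42 = 1.0238

1.0238


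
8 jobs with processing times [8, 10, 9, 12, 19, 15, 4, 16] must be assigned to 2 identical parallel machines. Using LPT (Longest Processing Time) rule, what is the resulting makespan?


Sort jobs in decreasing order (LPT): [19, 16, 15, 12, 10, 9, 8, 4]
Assign each job to the least loaded machine:
  Machine 1: jobs [19, 12, 10, 4], load = 45
  Machine 2: jobs [16, 15, 9, 8], load = 48
Makespan = max load = 48

48


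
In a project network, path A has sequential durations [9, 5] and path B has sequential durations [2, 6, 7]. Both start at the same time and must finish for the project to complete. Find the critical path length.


Path A total = 9 + 5 = 14
Path B total = 2 + 6 + 7 = 15
Critical path = longest path = max(14, 15) = 15

15


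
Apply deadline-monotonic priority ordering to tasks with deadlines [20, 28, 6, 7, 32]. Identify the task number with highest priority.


Sort tasks by relative deadline (ascending):
  Task 3: deadline = 6
  Task 4: deadline = 7
  Task 1: deadline = 20
  Task 2: deadline = 28
  Task 5: deadline = 32
Priority order (highest first): [3, 4, 1, 2, 5]
Highest priority task = 3

3


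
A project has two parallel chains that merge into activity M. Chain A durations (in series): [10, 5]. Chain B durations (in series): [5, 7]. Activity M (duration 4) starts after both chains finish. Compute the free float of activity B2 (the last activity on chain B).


ES(B2) = sum of predecessors on chain B = 5
EF(B2) = ES + duration = 5 + 7 = 12
Successor of B2 is M. ES(M) = max(sum(A), sum(B)) = max(15, 12) = 15
Free float = ES(successor) - EF(current) = 15 - 12 = 3

3


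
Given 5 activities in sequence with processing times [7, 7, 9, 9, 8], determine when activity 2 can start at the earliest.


Activity 2 starts after activities 1 through 1 complete.
Predecessor durations: [7]
ES = 7 = 7

7


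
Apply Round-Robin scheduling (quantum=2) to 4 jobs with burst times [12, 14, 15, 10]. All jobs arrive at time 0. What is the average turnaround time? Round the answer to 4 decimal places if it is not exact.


Time quantum = 2
Execution trace:
  J1 runs 2 units, time = 2
  J2 runs 2 units, time = 4
  J3 runs 2 units, time = 6
  J4 runs 2 units, time = 8
  J1 runs 2 units, time = 10
  J2 runs 2 units, time = 12
  J3 runs 2 units, time = 14
  J4 runs 2 units, time = 16
  J1 runs 2 units, time = 18
  J2 runs 2 units, time = 20
  J3 runs 2 units, time = 22
  J4 runs 2 units, time = 24
  J1 runs 2 units, time = 26
  J2 runs 2 units, time = 28
  J3 runs 2 units, time = 30
  J4 runs 2 units, time = 32
  J1 runs 2 units, time = 34
  J2 runs 2 units, time = 36
  J3 runs 2 units, time = 38
  J4 runs 2 units, time = 40
  J1 runs 2 units, time = 42
  J2 runs 2 units, time = 44
  J3 runs 2 units, time = 46
  J2 runs 2 units, time = 48
  J3 runs 2 units, time = 50
  J3 runs 1 units, time = 51
Finish times: [42, 48, 51, 40]
Average turnaround = 181/4 = 45.25

45.25


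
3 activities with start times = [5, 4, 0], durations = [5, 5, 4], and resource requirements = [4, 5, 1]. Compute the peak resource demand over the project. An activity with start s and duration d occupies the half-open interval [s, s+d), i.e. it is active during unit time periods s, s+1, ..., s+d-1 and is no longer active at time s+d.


Each activity i is active on [start_i, start_i + duration_i).
Compute total resource usage per time slot:
  t=0: active resources = [1], total = 1
  t=1: active resources = [1], total = 1
  t=2: active resources = [1], total = 1
  t=3: active resources = [1], total = 1
  t=4: active resources = [5], total = 5
  t=5: active resources = [4, 5], total = 9
  t=6: active resources = [4, 5], total = 9
  t=7: active resources = [4, 5], total = 9
  t=8: active resources = [4, 5], total = 9
  t=9: active resources = [4], total = 4
Peak resource demand = 9

9


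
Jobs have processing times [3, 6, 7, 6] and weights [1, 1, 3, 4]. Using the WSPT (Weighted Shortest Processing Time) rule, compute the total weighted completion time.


Compute p/w ratios and sort ascending (WSPT): [(6, 4), (7, 3), (3, 1), (6, 1)]
Compute weighted completion times:
  Job (p=6,w=4): C=6, w*C=4*6=24
  Job (p=7,w=3): C=13, w*C=3*13=39
  Job (p=3,w=1): C=16, w*C=1*16=16
  Job (p=6,w=1): C=22, w*C=1*22=22
Total weighted completion time = 101

101


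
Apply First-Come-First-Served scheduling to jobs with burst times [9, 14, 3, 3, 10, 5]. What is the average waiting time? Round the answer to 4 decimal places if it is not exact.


FCFS order (as given): [9, 14, 3, 3, 10, 5]
Waiting times:
  Job 1: wait = 0
  Job 2: wait = 9
  Job 3: wait = 23
  Job 4: wait = 26
  Job 5: wait = 29
  Job 6: wait = 39
Sum of waiting times = 126
Average waiting time = 126/6 = 21.0

21.0


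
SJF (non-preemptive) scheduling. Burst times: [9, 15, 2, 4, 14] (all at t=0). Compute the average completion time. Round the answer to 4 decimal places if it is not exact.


SJF order (ascending): [2, 4, 9, 14, 15]
Completion times:
  Job 1: burst=2, C=2
  Job 2: burst=4, C=6
  Job 3: burst=9, C=15
  Job 4: burst=14, C=29
  Job 5: burst=15, C=44
Average completion = 96/5 = 19.2

19.2


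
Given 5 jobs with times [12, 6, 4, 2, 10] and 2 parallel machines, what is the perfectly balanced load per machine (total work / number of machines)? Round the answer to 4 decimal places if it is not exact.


Total processing time = 12 + 6 + 4 + 2 + 10 = 34
Number of machines = 2
Ideal balanced load = 34 / 2 = 17.0

17.0
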